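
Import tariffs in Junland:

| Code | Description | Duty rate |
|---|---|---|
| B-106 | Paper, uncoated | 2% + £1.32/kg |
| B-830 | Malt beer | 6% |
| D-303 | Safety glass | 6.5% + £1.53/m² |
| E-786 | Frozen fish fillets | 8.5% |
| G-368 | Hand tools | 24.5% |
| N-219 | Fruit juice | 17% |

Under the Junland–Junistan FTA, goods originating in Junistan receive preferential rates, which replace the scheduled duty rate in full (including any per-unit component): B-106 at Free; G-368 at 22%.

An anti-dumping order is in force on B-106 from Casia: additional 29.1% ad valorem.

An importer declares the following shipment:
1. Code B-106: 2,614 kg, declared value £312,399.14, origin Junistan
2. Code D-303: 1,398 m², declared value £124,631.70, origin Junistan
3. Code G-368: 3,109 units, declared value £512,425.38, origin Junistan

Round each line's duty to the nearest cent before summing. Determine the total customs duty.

£122,973.58

Line 1 (B-106, Junistan, 2,614 kg, £312,399.14):
Base rate for B-106 is 2% + £1.32/kg.
Origin Junistan qualifies under the Junland–Junistan agreement and B-106 is covered: preferential rate Free applies instead.
The additional-duty order on B-106 targets Casia, not Junistan; it does not apply.
Duty = £312,399.14 × 0% = £0.00.
Line 2 (D-303, Junistan, 1,398 m², £124,631.70):
Base rate for D-303 is 6.5% + £1.53/m².
Origin Junistan is the FTA partner but D-303 is not on the preference list; base rate stands.
Duty = £124,631.70 × 6.5% + 1,398 × £1.53 = £10,240.00.
Line 3 (G-368, Junistan, 3,109 units, £512,425.38):
Base rate for G-368 is 24.5%.
Origin Junistan qualifies under the Junland–Junistan agreement and G-368 is covered: preferential rate 22% applies instead.
Duty = £512,425.38 × 22% = £112,733.58.
Total = £0.00 + £10,240.00 + £112,733.58 = £122,973.58.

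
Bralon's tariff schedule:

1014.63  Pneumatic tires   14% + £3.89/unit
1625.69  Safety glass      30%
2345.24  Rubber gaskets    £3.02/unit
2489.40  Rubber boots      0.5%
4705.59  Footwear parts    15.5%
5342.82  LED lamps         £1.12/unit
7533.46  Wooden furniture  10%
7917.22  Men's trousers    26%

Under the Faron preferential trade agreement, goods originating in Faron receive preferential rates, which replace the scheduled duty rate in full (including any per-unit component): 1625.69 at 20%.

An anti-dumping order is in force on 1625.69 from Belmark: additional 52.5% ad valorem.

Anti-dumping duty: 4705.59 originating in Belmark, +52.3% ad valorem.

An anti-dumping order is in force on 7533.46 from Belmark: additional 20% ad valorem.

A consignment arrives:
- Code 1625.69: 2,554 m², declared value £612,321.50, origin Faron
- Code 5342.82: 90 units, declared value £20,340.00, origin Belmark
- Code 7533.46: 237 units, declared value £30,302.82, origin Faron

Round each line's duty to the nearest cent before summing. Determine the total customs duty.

£125,595.38

Line 1 (1625.69, Faron, 2,554 m², £612,321.50):
Base rate for 1625.69 is 30%.
Origin Faron qualifies under the Bralon–Faron agreement and 1625.69 is covered: preferential rate 20% applies instead.
The additional-duty order on 1625.69 targets Belmark, not Faron; it does not apply.
Duty = £612,321.50 × 20% = £122,464.30.
Line 2 (5342.82, Belmark, 90 units, £20,340.00):
Base rate for 5342.82 is £1.12/unit.
Duty = 90 × £1.12 = £100.80.
Line 3 (7533.46, Faron, 237 units, £30,302.82):
Base rate for 7533.46 is 10%.
Origin Faron is the FTA partner but 7533.46 is not on the preference list; base rate stands.
The additional-duty order on 7533.46 targets Belmark, not Faron; it does not apply.
Duty = £30,302.82 × 10% = £3,030.28.
Total = £122,464.30 + £100.80 + £3,030.28 = £125,595.38.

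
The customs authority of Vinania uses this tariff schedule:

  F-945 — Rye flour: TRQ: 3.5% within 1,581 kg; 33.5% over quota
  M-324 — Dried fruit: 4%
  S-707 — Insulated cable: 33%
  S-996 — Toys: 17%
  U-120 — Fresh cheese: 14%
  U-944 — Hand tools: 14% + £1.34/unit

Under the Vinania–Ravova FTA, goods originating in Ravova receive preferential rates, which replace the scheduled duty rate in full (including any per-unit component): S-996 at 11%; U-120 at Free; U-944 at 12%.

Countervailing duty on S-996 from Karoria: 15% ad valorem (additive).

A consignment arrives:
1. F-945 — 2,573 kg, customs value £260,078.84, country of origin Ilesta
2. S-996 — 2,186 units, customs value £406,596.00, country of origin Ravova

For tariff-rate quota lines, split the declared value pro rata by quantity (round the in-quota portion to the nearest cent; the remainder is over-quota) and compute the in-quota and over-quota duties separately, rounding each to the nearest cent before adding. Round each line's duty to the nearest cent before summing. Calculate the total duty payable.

Line 1 (F-945, Ilesta, 2,573 kg, £260,078.84):
Code F-945 is under a tariff-rate quota (threshold 1,581 kg). In-quota: 1,581 kg at 3.5%; over-quota: 992 kg at 33.5%.
Pro-rata value split: in-quota = £260,078.84 × 1,581/2,573 = £159,807.48; over-quota = £260,078.84 − £159,807.48 = £100,271.36.
In-quota duty = £159,807.48 × 3.5% = £5,593.26. Over-quota duty = £100,271.36 × 33.5% = £33,590.91.
Line duty = £5,593.26 + £33,590.91 = £39,184.17.
Line 2 (S-996, Ravova, 2,186 units, £406,596.00):
Base rate for S-996 is 17%.
Origin Ravova qualifies under the Vinania–Ravova agreement and S-996 is covered: preferential rate 11% applies instead.
The additional-duty order on S-996 targets Karoria, not Ravova; it does not apply.
Duty = £406,596.00 × 11% = £44,725.56.
Total = £39,184.17 + £44,725.56 = £83,909.73.

£83,909.73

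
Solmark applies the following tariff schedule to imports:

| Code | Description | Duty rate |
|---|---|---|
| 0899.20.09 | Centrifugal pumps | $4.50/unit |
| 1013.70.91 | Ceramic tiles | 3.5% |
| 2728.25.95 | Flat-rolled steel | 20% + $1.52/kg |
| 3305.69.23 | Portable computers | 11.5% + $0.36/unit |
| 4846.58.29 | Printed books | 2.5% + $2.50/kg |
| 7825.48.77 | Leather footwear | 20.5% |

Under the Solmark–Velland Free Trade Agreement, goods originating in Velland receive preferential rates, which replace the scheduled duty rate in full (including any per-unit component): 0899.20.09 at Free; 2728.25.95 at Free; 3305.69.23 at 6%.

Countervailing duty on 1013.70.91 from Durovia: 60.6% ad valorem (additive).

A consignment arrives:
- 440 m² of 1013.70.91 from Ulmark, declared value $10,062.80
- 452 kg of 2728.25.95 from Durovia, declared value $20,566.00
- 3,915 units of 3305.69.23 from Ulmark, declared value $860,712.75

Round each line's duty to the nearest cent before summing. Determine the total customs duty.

$105,543.81

Line 1 (1013.70.91, Ulmark, 440 m², $10,062.80):
Base rate for 1013.70.91 is 3.5%.
The additional-duty order on 1013.70.91 targets Durovia, not Ulmark; it does not apply.
Duty = $10,062.80 × 3.5% = $352.20.
Line 2 (2728.25.95, Durovia, 452 kg, $20,566.00):
Base rate for 2728.25.95 is 20% + $1.52/kg.
2728.25.95 has an FTA preferential rate, but origin Durovia is not Velland; base rate stands.
Duty = $20,566.00 × 20% + 452 × $1.52 = $4,800.24.
Line 3 (3305.69.23, Ulmark, 3,915 units, $860,712.75):
Base rate for 3305.69.23 is 11.5% + $0.36/unit.
3305.69.23 has an FTA preferential rate, but origin Ulmark is not Velland; base rate stands.
Duty = $860,712.75 × 11.5% + 3,915 × $0.36 = $100,391.37.
Total = $352.20 + $4,800.24 + $100,391.37 = $105,543.81.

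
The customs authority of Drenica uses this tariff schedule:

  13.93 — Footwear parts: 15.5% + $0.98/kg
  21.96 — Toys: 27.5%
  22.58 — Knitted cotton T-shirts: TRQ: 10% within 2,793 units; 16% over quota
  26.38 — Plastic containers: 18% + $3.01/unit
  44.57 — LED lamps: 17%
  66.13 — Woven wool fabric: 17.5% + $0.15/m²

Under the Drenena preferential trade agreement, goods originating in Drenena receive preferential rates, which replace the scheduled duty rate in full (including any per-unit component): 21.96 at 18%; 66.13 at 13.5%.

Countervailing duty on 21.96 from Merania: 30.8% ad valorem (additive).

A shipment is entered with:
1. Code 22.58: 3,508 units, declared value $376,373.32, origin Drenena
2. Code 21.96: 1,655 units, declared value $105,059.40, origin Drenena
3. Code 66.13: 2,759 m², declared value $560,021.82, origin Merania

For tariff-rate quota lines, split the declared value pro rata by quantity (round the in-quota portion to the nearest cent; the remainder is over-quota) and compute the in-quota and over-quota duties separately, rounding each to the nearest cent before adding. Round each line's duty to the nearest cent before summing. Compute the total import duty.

$159,568.44

Line 1 (22.58, Drenena, 3,508 units, $376,373.32):
Code 22.58 is under a tariff-rate quota (threshold 2,793 units). In-quota: 2,793 units at 10%; over-quota: 715 units at 16%.
Pro-rata value split: in-quota = $376,373.32 × 2,793/3,508 = $299,660.97; over-quota = $376,373.32 − $299,660.97 = $76,712.35.
In-quota duty = $299,660.97 × 10% = $29,966.10. Over-quota duty = $76,712.35 × 16% = $12,273.98.
Line duty = $29,966.10 + $12,273.98 = $42,240.08.
Line 2 (21.96, Drenena, 1,655 units, $105,059.40):
Base rate for 21.96 is 27.5%.
Origin Drenena qualifies under the Drenica–Drenena agreement and 21.96 is covered: preferential rate 18% applies instead.
The additional-duty order on 21.96 targets Merania, not Drenena; it does not apply.
Duty = $105,059.40 × 18% = $18,910.69.
Line 3 (66.13, Merania, 2,759 m², $560,021.82):
Base rate for 66.13 is 17.5% + $0.15/m².
66.13 has an FTA preferential rate, but origin Merania is not Drenena; base rate stands.
Duty = $560,021.82 × 17.5% + 2,759 × $0.15 = $98,417.67.
Total = $42,240.08 + $18,910.69 + $98,417.67 = $159,568.44.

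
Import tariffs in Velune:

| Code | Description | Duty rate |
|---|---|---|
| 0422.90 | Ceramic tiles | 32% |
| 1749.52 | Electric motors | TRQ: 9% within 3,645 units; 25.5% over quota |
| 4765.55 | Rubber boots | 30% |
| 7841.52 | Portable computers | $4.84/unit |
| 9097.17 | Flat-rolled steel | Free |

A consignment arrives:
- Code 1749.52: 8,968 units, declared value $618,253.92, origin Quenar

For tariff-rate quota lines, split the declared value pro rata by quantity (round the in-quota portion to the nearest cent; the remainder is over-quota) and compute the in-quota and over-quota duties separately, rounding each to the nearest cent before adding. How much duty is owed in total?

$116,192.51

Line 1 (1749.52, Quenar, 8,968 units, $618,253.92):
Code 1749.52 is under a tariff-rate quota (threshold 3,645 units). In-quota: 3,645 units at 9%; over-quota: 5,323 units at 25.5%.
Pro-rata value split: in-quota = $618,253.92 × 3,645/8,968 = $251,286.30; over-quota = $618,253.92 − $251,286.30 = $366,967.62.
In-quota duty = $251,286.30 × 9% = $22,615.77. Over-quota duty = $366,967.62 × 25.5% = $93,576.74.
Line duty = $22,615.77 + $93,576.74 = $116,192.51.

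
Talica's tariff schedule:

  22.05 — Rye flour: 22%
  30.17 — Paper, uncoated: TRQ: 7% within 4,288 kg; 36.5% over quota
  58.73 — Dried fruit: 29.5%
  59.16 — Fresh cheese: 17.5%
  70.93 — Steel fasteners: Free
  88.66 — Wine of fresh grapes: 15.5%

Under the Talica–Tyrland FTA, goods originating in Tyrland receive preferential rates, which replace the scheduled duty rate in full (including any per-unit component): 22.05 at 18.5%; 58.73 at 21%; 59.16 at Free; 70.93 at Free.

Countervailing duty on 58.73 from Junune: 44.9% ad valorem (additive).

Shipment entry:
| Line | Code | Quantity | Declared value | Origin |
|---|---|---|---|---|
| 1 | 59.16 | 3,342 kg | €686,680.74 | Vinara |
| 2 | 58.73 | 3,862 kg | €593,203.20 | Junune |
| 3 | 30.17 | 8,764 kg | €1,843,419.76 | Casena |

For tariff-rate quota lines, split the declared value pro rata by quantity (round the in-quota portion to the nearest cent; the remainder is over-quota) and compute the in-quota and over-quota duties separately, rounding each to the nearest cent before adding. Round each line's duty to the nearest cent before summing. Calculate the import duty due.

€968,288.83

Line 1 (59.16, Vinara, 3,342 kg, €686,680.74):
Base rate for 59.16 is 17.5%.
59.16 has an FTA preferential rate, but origin Vinara is not Tyrland; base rate stands.
Duty = €686,680.74 × 17.5% = €120,169.13.
Line 2 (58.73, Junune, 3,862 kg, €593,203.20):
Base rate for 58.73 is 29.5%.
58.73 has an FTA preferential rate, but origin Junune is not Tyrland; base rate stands.
Additional duty on 58.73 from Junune: +44.9%. Applied ad valorem rate: 29.5% + 44.9% = 74.4%.
Duty = €593,203.20 × 74.4% = €441,343.18.
Line 3 (30.17, Casena, 8,764 kg, €1,843,419.76):
Code 30.17 is under a tariff-rate quota (threshold 4,288 kg). In-quota: 4,288 kg at 7%; over-quota: 4,476 kg at 36.5%.
Pro-rata value split: in-quota = €1,843,419.76 × 4,288/8,764 = €901,937.92; over-quota = €1,843,419.76 − €901,937.92 = €941,481.84.
In-quota duty = €901,937.92 × 7% = €63,135.65. Over-quota duty = €941,481.84 × 36.5% = €343,640.87.
Line duty = €63,135.65 + €343,640.87 = €406,776.52.
Total = €120,169.13 + €441,343.18 + €406,776.52 = €968,288.83.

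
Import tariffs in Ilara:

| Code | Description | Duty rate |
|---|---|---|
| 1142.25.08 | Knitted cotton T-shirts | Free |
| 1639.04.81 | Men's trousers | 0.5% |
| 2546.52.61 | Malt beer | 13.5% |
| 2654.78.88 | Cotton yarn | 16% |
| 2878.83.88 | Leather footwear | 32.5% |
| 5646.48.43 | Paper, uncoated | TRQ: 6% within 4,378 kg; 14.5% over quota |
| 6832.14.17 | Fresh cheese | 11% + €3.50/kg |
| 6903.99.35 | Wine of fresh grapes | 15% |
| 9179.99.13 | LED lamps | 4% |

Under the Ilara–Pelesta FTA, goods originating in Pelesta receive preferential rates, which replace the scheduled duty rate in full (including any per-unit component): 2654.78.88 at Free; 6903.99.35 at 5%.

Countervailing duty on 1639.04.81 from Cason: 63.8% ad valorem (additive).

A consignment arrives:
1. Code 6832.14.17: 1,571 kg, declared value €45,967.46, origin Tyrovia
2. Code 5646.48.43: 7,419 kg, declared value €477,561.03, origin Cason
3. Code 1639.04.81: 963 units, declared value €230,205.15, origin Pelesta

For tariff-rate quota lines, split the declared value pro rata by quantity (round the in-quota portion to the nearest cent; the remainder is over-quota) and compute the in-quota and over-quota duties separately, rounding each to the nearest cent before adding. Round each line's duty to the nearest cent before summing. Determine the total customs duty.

Line 1 (6832.14.17, Tyrovia, 1,571 kg, €45,967.46):
Base rate for 6832.14.17 is 11% + €3.50/kg.
Duty = €45,967.46 × 11% + 1,571 × €3.50 = €10,554.92.
Line 2 (5646.48.43, Cason, 7,419 kg, €477,561.03):
Code 5646.48.43 is under a tariff-rate quota (threshold 4,378 kg). In-quota: 4,378 kg at 6%; over-quota: 3,041 kg at 14.5%.
Pro-rata value split: in-quota = €477,561.03 × 4,378/7,419 = €281,811.86; over-quota = €477,561.03 − €281,811.86 = €195,749.17.
In-quota duty = €281,811.86 × 6% = €16,908.71. Over-quota duty = €195,749.17 × 14.5% = €28,383.63.
Line duty = €16,908.71 + €28,383.63 = €45,292.34.
Line 3 (1639.04.81, Pelesta, 963 units, €230,205.15):
Base rate for 1639.04.81 is 0.5%.
Origin Pelesta is the FTA partner but 1639.04.81 is not on the preference list; base rate stands.
The additional-duty order on 1639.04.81 targets Cason, not Pelesta; it does not apply.
Duty = €230,205.15 × 0.5% = €1,151.03.
Total = €10,554.92 + €45,292.34 + €1,151.03 = €56,998.29.

€56,998.29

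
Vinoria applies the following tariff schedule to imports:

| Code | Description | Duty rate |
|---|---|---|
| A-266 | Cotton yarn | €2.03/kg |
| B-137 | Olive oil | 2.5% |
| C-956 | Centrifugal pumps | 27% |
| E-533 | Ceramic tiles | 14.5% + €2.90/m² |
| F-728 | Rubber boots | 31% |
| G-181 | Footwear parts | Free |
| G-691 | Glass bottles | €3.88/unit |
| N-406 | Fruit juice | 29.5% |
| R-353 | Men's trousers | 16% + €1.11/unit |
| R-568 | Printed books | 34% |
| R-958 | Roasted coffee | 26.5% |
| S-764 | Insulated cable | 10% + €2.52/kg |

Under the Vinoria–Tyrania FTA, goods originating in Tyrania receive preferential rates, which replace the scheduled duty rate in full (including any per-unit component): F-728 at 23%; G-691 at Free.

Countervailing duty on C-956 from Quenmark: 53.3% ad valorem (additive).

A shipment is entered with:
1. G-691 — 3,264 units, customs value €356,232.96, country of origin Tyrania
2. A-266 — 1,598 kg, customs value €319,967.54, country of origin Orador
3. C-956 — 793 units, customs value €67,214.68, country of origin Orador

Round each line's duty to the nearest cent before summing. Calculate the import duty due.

Line 1 (G-691, Tyrania, 3,264 units, €356,232.96):
Base rate for G-691 is €3.88/unit.
Origin Tyrania qualifies under the Vinoria–Tyrania agreement and G-691 is covered: preferential rate Free applies instead.
Duty = €356,232.96 × 0% = €0.00.
Line 2 (A-266, Orador, 1,598 kg, €319,967.54):
Base rate for A-266 is €2.03/kg.
Duty = 1,598 × €2.03 = €3,243.94.
Line 3 (C-956, Orador, 793 units, €67,214.68):
Base rate for C-956 is 27%.
The additional-duty order on C-956 targets Quenmark, not Orador; it does not apply.
Duty = €67,214.68 × 27% = €18,147.96.
Total = €0.00 + €3,243.94 + €18,147.96 = €21,391.90.

€21,391.90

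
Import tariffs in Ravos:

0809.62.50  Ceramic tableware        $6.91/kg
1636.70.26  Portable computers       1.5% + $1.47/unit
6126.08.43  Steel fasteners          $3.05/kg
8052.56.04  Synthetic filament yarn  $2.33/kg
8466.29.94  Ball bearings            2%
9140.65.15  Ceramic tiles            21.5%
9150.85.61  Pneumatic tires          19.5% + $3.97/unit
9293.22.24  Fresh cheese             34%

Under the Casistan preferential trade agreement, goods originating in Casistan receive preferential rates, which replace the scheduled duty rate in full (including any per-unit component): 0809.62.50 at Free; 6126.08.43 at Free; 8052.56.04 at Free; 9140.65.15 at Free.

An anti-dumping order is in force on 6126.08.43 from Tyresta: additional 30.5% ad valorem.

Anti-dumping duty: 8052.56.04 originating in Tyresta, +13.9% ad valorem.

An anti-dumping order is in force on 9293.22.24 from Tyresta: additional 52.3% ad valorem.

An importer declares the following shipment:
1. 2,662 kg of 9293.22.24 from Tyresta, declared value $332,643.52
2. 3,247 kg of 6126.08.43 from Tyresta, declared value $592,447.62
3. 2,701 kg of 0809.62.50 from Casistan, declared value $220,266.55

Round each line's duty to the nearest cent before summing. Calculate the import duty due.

Line 1 (9293.22.24, Tyresta, 2,662 kg, $332,643.52):
Base rate for 9293.22.24 is 34%.
Additional duty on 9293.22.24 from Tyresta: +52.3%. Applied ad valorem rate: 34% + 52.3% = 86.3%.
Duty = $332,643.52 × 86.3% = $287,071.36.
Line 2 (6126.08.43, Tyresta, 3,247 kg, $592,447.62):
Base rate for 6126.08.43 is $3.05/kg.
6126.08.43 has an FTA preferential rate, but origin Tyresta is not Casistan; base rate stands.
Additional duty on 6126.08.43 from Tyresta: +30.5% ad valorem. Applied ad valorem rate = 30.5%.
Duty = $592,447.62 × 30.5% + 3,247 × $3.05 = $190,599.87.
Line 3 (0809.62.50, Casistan, 2,701 kg, $220,266.55):
Base rate for 0809.62.50 is $6.91/kg.
Origin Casistan qualifies under the Ravos–Casistan agreement and 0809.62.50 is covered: preferential rate Free applies instead.
Duty = $220,266.55 × 0% = $0.00.
Total = $287,071.36 + $190,599.87 + $0.00 = $477,671.23.

$477,671.23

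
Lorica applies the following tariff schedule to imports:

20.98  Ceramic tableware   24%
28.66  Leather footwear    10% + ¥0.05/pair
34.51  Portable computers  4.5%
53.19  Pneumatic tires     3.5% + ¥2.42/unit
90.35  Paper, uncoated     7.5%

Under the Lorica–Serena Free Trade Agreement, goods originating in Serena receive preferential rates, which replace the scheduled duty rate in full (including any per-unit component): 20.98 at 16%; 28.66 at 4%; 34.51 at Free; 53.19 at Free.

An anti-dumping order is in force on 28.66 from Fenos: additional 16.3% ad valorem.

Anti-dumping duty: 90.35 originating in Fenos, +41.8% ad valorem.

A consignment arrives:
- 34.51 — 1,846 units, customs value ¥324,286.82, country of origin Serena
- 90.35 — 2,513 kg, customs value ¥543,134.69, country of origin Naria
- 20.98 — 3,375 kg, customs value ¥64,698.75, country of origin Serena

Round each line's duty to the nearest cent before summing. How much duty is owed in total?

¥51,086.90

Line 1 (34.51, Serena, 1,846 units, ¥324,286.82):
Base rate for 34.51 is 4.5%.
Origin Serena qualifies under the Lorica–Serena agreement and 34.51 is covered: preferential rate Free applies instead.
Duty = ¥324,286.82 × 0% = ¥0.00.
Line 2 (90.35, Naria, 2,513 kg, ¥543,134.69):
Base rate for 90.35 is 7.5%.
The additional-duty order on 90.35 targets Fenos, not Naria; it does not apply.
Duty = ¥543,134.69 × 7.5% = ¥40,735.10.
Line 3 (20.98, Serena, 3,375 kg, ¥64,698.75):
Base rate for 20.98 is 24%.
Origin Serena qualifies under the Lorica–Serena agreement and 20.98 is covered: preferential rate 16% applies instead.
Duty = ¥64,698.75 × 16% = ¥10,351.80.
Total = ¥0.00 + ¥40,735.10 + ¥10,351.80 = ¥51,086.90.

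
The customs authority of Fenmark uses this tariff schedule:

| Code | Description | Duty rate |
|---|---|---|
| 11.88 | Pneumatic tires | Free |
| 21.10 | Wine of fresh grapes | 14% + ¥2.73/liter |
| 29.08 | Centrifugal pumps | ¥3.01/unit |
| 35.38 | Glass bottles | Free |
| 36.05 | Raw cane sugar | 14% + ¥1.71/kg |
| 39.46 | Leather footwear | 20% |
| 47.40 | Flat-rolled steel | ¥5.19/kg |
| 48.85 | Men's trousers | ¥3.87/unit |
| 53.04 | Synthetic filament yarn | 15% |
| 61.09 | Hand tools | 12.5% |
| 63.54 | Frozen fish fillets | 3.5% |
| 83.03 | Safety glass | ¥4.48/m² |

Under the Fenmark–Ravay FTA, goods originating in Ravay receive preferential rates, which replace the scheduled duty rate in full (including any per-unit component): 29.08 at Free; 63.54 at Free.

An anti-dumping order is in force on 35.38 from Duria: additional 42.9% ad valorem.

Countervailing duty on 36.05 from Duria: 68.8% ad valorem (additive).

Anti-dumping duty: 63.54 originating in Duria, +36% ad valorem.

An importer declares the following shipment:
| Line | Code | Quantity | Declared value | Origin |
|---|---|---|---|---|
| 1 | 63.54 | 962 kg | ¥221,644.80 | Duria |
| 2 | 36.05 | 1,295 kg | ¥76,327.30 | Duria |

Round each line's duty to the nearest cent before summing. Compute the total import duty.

¥152,963.15

Line 1 (63.54, Duria, 962 kg, ¥221,644.80):
Base rate for 63.54 is 3.5%.
63.54 has an FTA preferential rate, but origin Duria is not Ravay; base rate stands.
Additional duty on 63.54 from Duria: +36%. Applied ad valorem rate: 3.5% + 36% = 39.5%.
Duty = ¥221,644.80 × 39.5% = ¥87,549.70.
Line 2 (36.05, Duria, 1,295 kg, ¥76,327.30):
Base rate for 36.05 is 14% + ¥1.71/kg.
Additional duty on 36.05 from Duria: +68.8%. Applied ad valorem rate: 14% + 68.8% = 82.8%.
Duty = ¥76,327.30 × 82.8% + 1,295 × ¥1.71 = ¥65,413.45.
Total = ¥87,549.70 + ¥65,413.45 = ¥152,963.15.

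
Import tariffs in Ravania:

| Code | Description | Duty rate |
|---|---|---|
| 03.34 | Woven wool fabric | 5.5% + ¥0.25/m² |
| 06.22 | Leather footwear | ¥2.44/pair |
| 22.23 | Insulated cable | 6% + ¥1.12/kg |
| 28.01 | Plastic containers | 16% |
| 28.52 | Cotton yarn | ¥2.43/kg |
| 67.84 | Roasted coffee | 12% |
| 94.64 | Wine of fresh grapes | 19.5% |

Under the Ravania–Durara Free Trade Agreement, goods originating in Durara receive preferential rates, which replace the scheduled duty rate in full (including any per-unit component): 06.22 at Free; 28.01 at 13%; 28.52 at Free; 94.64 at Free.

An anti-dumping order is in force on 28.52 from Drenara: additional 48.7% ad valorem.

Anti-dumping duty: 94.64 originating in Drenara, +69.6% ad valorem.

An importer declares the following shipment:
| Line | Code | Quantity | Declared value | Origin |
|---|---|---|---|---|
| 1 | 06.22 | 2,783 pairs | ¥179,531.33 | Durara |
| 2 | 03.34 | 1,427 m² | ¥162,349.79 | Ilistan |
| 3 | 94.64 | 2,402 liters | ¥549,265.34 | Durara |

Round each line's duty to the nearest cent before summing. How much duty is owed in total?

Line 1 (06.22, Durara, 2,783 pairs, ¥179,531.33):
Base rate for 06.22 is ¥2.44/pair.
Origin Durara qualifies under the Ravania–Durara agreement and 06.22 is covered: preferential rate Free applies instead.
Duty = ¥179,531.33 × 0% = ¥0.00.
Line 2 (03.34, Ilistan, 1,427 m², ¥162,349.79):
Base rate for 03.34 is 5.5% + ¥0.25/m².
Duty = ¥162,349.79 × 5.5% + 1,427 × ¥0.25 = ¥9,285.99.
Line 3 (94.64, Durara, 2,402 liters, ¥549,265.34):
Base rate for 94.64 is 19.5%.
Origin Durara qualifies under the Ravania–Durara agreement and 94.64 is covered: preferential rate Free applies instead.
The additional-duty order on 94.64 targets Drenara, not Durara; it does not apply.
Duty = ¥549,265.34 × 0% = ¥0.00.
Total = ¥0.00 + ¥9,285.99 + ¥0.00 = ¥9,285.99.

¥9,285.99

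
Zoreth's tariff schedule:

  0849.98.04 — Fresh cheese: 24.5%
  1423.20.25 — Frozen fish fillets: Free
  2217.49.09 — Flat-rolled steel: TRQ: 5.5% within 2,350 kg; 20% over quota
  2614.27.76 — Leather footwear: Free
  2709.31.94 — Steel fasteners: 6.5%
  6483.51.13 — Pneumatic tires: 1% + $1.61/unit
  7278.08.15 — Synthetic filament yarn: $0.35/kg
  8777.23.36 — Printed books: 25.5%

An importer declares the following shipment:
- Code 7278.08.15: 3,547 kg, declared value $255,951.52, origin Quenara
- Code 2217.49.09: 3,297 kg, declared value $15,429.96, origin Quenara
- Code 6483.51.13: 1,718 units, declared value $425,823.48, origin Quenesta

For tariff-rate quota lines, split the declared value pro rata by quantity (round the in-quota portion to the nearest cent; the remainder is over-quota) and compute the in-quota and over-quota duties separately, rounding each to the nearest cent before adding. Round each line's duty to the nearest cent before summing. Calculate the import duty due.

$9,756.94

Line 1 (7278.08.15, Quenara, 3,547 kg, $255,951.52):
Base rate for 7278.08.15 is $0.35/kg.
Duty = 3,547 × $0.35 = $1,241.45.
Line 2 (2217.49.09, Quenara, 3,297 kg, $15,429.96):
Code 2217.49.09 is under a tariff-rate quota (threshold 2,350 kg). In-quota: 2,350 kg at 5.5%; over-quota: 947 kg at 20%.
Pro-rata value split: in-quota = $15,429.96 × 2,350/3,297 = $10,998.00; over-quota = $15,429.96 − $10,998.00 = $4,431.96.
In-quota duty = $10,998.00 × 5.5% = $604.89. Over-quota duty = $4,431.96 × 20% = $886.39.
Line duty = $604.89 + $886.39 = $1,491.28.
Line 3 (6483.51.13, Quenesta, 1,718 units, $425,823.48):
Base rate for 6483.51.13 is 1% + $1.61/unit.
Duty = $425,823.48 × 1% + 1,718 × $1.61 = $7,024.21.
Total = $1,241.45 + $1,491.28 + $7,024.21 = $9,756.94.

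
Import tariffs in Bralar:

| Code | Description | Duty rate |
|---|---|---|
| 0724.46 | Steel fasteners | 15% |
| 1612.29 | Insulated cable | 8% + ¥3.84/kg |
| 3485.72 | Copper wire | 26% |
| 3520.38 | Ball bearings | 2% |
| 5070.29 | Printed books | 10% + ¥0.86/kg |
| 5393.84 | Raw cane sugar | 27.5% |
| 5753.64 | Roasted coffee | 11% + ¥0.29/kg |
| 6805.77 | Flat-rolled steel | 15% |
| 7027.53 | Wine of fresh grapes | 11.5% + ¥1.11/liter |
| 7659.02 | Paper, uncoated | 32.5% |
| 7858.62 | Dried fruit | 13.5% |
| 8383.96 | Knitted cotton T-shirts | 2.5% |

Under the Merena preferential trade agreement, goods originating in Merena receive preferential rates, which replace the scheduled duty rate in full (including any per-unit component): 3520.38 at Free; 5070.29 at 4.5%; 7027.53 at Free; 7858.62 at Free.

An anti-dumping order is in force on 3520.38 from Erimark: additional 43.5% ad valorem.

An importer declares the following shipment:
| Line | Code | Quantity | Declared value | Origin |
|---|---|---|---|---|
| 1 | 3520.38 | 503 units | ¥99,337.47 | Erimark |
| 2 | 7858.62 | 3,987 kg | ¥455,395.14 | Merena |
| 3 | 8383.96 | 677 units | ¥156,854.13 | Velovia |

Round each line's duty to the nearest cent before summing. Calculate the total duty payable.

Line 1 (3520.38, Erimark, 503 units, ¥99,337.47):
Base rate for 3520.38 is 2%.
3520.38 has an FTA preferential rate, but origin Erimark is not Merena; base rate stands.
Additional duty on 3520.38 from Erimark: +43.5%. Applied ad valorem rate: 2% + 43.5% = 45.5%.
Duty = ¥99,337.47 × 45.5% = ¥45,198.55.
Line 2 (7858.62, Merena, 3,987 kg, ¥455,395.14):
Base rate for 7858.62 is 13.5%.
Origin Merena qualifies under the Bralar–Merena agreement and 7858.62 is covered: preferential rate Free applies instead.
Duty = ¥455,395.14 × 0% = ¥0.00.
Line 3 (8383.96, Velovia, 677 units, ¥156,854.13):
Base rate for 8383.96 is 2.5%.
Duty = ¥156,854.13 × 2.5% = ¥3,921.35.
Total = ¥45,198.55 + ¥0.00 + ¥3,921.35 = ¥49,119.90.

¥49,119.90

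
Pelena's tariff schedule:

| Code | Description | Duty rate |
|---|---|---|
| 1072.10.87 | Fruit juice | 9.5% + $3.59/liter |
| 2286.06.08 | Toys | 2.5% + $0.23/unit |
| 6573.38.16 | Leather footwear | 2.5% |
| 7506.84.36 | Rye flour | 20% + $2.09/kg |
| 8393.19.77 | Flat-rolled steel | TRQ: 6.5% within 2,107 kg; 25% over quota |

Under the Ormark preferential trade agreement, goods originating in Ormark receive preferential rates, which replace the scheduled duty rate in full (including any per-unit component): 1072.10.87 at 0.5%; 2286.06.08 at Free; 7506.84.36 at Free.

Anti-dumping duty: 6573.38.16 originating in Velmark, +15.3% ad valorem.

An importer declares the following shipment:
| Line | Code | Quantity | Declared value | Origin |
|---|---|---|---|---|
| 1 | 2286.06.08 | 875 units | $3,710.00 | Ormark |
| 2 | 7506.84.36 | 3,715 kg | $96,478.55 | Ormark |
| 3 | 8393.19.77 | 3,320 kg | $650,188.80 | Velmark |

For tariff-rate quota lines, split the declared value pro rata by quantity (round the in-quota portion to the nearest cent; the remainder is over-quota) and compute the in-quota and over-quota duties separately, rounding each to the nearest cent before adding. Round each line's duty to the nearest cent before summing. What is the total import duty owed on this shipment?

$86,209.75

Line 1 (2286.06.08, Ormark, 875 units, $3,710.00):
Base rate for 2286.06.08 is 2.5% + $0.23/unit.
Origin Ormark qualifies under the Pelena–Ormark agreement and 2286.06.08 is covered: preferential rate Free applies instead.
Duty = $3,710.00 × 0% = $0.00.
Line 2 (7506.84.36, Ormark, 3,715 kg, $96,478.55):
Base rate for 7506.84.36 is 20% + $2.09/kg.
Origin Ormark qualifies under the Pelena–Ormark agreement and 7506.84.36 is covered: preferential rate Free applies instead.
Duty = $96,478.55 × 0% = $0.00.
Line 3 (8393.19.77, Velmark, 3,320 kg, $650,188.80):
Code 8393.19.77 is under a tariff-rate quota (threshold 2,107 kg). In-quota: 2,107 kg at 6.5%; over-quota: 1,213 kg at 25%.
Pro-rata value split: in-quota = $650,188.80 × 2,107/3,320 = $412,634.88; over-quota = $650,188.80 − $412,634.88 = $237,553.92.
In-quota duty = $412,634.88 × 6.5% = $26,821.27. Over-quota duty = $237,553.92 × 25% = $59,388.48.
Line duty = $26,821.27 + $59,388.48 = $86,209.75.
Total = $0.00 + $0.00 + $86,209.75 = $86,209.75.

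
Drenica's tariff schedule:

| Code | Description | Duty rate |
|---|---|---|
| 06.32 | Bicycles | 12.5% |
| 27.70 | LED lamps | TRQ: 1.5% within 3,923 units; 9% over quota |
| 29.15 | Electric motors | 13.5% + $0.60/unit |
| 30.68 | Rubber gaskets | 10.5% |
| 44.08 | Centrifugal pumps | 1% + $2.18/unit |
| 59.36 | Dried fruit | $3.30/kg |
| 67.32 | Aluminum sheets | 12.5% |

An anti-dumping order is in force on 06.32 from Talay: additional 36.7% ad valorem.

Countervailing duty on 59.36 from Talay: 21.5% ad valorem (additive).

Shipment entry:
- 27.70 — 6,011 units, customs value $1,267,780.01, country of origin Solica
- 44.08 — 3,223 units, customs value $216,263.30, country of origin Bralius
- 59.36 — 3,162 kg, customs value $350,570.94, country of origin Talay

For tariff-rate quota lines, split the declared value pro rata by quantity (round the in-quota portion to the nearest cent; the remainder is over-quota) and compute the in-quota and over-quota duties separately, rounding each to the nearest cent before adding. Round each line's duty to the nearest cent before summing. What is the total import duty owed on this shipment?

Line 1 (27.70, Solica, 6,011 units, $1,267,780.01):
Code 27.70 is under a tariff-rate quota (threshold 3,923 units). In-quota: 3,923 units at 1.5%; over-quota: 2,088 units at 9%.
Pro-rata value split: in-quota = $1,267,780.01 × 3,923/6,011 = $827,399.93; over-quota = $1,267,780.01 − $827,399.93 = $440,380.08.
In-quota duty = $827,399.93 × 1.5% = $12,411.00. Over-quota duty = $440,380.08 × 9% = $39,634.21.
Line duty = $12,411.00 + $39,634.21 = $52,045.21.
Line 2 (44.08, Bralius, 3,223 units, $216,263.30):
Base rate for 44.08 is 1% + $2.18/unit.
Duty = $216,263.30 × 1% + 3,223 × $2.18 = $9,188.77.
Line 3 (59.36, Talay, 3,162 kg, $350,570.94):
Base rate for 59.36 is $3.30/kg.
Additional duty on 59.36 from Talay: +21.5% ad valorem. Applied ad valorem rate = 21.5%.
Duty = $350,570.94 × 21.5% + 3,162 × $3.30 = $85,807.35.
Total = $52,045.21 + $9,188.77 + $85,807.35 = $147,041.33.

$147,041.33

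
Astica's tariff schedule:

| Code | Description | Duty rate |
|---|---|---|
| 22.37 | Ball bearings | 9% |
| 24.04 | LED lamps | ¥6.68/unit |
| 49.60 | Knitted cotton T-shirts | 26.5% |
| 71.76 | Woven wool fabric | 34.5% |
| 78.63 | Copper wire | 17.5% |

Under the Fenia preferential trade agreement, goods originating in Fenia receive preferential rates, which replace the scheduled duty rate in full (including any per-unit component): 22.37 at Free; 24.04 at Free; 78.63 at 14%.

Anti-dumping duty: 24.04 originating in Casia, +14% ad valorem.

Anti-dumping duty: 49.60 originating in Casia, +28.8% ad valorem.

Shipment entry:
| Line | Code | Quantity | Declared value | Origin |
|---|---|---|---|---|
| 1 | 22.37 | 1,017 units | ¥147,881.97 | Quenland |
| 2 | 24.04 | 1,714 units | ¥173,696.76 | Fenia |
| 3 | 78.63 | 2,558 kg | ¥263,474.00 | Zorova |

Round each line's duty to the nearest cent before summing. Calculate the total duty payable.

Line 1 (22.37, Quenland, 1,017 units, ¥147,881.97):
Base rate for 22.37 is 9%.
22.37 has an FTA preferential rate, but origin Quenland is not Fenia; base rate stands.
Duty = ¥147,881.97 × 9% = ¥13,309.38.
Line 2 (24.04, Fenia, 1,714 units, ¥173,696.76):
Base rate for 24.04 is ¥6.68/unit.
Origin Fenia qualifies under the Astica–Fenia agreement and 24.04 is covered: preferential rate Free applies instead.
The additional-duty order on 24.04 targets Casia, not Fenia; it does not apply.
Duty = ¥173,696.76 × 0% = ¥0.00.
Line 3 (78.63, Zorova, 2,558 kg, ¥263,474.00):
Base rate for 78.63 is 17.5%.
78.63 has an FTA preferential rate, but origin Zorova is not Fenia; base rate stands.
Duty = ¥263,474.00 × 17.5% = ¥46,107.95.
Total = ¥13,309.38 + ¥0.00 + ¥46,107.95 = ¥59,417.33.

¥59,417.33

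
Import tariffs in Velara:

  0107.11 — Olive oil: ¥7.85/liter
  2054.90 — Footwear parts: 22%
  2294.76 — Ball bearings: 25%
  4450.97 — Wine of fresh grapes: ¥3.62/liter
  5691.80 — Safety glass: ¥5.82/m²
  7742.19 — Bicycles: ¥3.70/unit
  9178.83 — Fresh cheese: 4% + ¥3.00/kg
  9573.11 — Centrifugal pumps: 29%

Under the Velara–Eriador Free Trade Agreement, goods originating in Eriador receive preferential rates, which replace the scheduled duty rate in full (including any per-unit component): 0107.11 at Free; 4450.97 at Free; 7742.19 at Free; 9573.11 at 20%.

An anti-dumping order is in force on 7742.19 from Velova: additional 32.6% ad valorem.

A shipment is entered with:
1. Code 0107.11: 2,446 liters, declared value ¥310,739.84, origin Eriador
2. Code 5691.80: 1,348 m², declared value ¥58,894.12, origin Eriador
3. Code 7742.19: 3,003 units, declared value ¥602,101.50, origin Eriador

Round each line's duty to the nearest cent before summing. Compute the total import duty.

¥7,845.36

Line 1 (0107.11, Eriador, 2,446 liters, ¥310,739.84):
Base rate for 0107.11 is ¥7.85/liter.
Origin Eriador qualifies under the Velara–Eriador agreement and 0107.11 is covered: preferential rate Free applies instead.
Duty = ¥310,739.84 × 0% = ¥0.00.
Line 2 (5691.80, Eriador, 1,348 m², ¥58,894.12):
Base rate for 5691.80 is ¥5.82/m².
Origin Eriador is the FTA partner but 5691.80 is not on the preference list; base rate stands.
Duty = 1,348 × ¥5.82 = ¥7,845.36.
Line 3 (7742.19, Eriador, 3,003 units, ¥602,101.50):
Base rate for 7742.19 is ¥3.70/unit.
Origin Eriador qualifies under the Velara–Eriador agreement and 7742.19 is covered: preferential rate Free applies instead.
The additional-duty order on 7742.19 targets Velova, not Eriador; it does not apply.
Duty = ¥602,101.50 × 0% = ¥0.00.
Total = ¥0.00 + ¥7,845.36 + ¥0.00 = ¥7,845.36.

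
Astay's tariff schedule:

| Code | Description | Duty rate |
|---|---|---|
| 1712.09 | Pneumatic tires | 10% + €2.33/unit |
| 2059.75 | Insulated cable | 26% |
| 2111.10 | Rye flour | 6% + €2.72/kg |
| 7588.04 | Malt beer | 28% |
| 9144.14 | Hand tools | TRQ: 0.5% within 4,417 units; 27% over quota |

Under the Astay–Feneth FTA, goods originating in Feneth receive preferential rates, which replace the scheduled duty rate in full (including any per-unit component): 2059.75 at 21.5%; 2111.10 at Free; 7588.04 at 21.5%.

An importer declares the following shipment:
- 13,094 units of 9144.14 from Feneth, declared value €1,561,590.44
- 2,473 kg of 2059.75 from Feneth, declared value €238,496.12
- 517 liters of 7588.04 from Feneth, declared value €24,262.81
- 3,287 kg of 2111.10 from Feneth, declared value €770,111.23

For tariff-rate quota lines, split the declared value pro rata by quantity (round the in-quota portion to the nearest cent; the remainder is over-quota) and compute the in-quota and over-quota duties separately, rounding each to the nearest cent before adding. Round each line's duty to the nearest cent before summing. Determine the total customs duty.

€338,528.17

Line 1 (9144.14, Feneth, 13,094 units, €1,561,590.44):
Code 9144.14 is under a tariff-rate quota (threshold 4,417 units). In-quota: 4,417 units at 0.5%; over-quota: 8,677 units at 27%.
Pro-rata value split: in-quota = €1,561,590.44 × 4,417/13,094 = €526,771.42; over-quota = €1,561,590.44 − €526,771.42 = €1,034,819.02.
In-quota duty = €526,771.42 × 0.5% = €2,633.86. Over-quota duty = €1,034,819.02 × 27% = €279,401.14.
Line duty = €2,633.86 + €279,401.14 = €282,035.00.
Line 2 (2059.75, Feneth, 2,473 kg, €238,496.12):
Base rate for 2059.75 is 26%.
Origin Feneth qualifies under the Astay–Feneth agreement and 2059.75 is covered: preferential rate 21.5% applies instead.
Duty = €238,496.12 × 21.5% = €51,276.67.
Line 3 (7588.04, Feneth, 517 liters, €24,262.81):
Base rate for 7588.04 is 28%.
Origin Feneth qualifies under the Astay–Feneth agreement and 7588.04 is covered: preferential rate 21.5% applies instead.
Duty = €24,262.81 × 21.5% = €5,216.50.
Line 4 (2111.10, Feneth, 3,287 kg, €770,111.23):
Base rate for 2111.10 is 6% + €2.72/kg.
Origin Feneth qualifies under the Astay–Feneth agreement and 2111.10 is covered: preferential rate Free applies instead.
Duty = €770,111.23 × 0% = €0.00.
Total = €282,035.00 + €51,276.67 + €5,216.50 + €0.00 = €338,528.17.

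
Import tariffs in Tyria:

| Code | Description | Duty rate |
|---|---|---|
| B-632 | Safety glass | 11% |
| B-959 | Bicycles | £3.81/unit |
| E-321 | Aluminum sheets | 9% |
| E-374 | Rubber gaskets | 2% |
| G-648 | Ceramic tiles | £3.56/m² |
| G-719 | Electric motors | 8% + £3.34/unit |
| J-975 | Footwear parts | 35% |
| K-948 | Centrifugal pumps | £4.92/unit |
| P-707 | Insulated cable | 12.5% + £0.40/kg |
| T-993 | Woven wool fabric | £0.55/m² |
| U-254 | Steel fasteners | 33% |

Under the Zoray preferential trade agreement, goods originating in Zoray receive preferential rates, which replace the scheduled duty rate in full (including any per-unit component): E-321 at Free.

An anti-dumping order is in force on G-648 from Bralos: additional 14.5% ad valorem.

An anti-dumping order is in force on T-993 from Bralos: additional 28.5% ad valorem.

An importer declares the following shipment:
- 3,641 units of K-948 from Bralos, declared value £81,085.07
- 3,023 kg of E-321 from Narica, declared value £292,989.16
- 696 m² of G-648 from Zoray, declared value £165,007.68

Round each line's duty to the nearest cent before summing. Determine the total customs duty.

Line 1 (K-948, Bralos, 3,641 units, £81,085.07):
Base rate for K-948 is £4.92/unit.
Duty = 3,641 × £4.92 = £17,913.72.
Line 2 (E-321, Narica, 3,023 kg, £292,989.16):
Base rate for E-321 is 9%.
E-321 has an FTA preferential rate, but origin Narica is not Zoray; base rate stands.
Duty = £292,989.16 × 9% = £26,369.02.
Line 3 (G-648, Zoray, 696 m², £165,007.68):
Base rate for G-648 is £3.56/m².
Origin Zoray is the FTA partner but G-648 is not on the preference list; base rate stands.
The additional-duty order on G-648 targets Bralos, not Zoray; it does not apply.
Duty = 696 × £3.56 = £2,477.76.
Total = £17,913.72 + £26,369.02 + £2,477.76 = £46,760.50.

£46,760.50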